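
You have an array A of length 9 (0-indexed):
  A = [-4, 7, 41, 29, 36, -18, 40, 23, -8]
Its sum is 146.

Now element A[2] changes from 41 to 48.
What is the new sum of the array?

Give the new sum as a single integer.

Old value at index 2: 41
New value at index 2: 48
Delta = 48 - 41 = 7
New sum = old_sum + delta = 146 + (7) = 153

Answer: 153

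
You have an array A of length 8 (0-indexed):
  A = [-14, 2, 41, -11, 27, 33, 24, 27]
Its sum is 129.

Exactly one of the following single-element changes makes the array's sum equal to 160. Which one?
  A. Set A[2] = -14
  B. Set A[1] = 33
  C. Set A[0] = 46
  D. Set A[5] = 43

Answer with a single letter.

Answer: B

Derivation:
Option A: A[2] 41->-14, delta=-55, new_sum=129+(-55)=74
Option B: A[1] 2->33, delta=31, new_sum=129+(31)=160 <-- matches target
Option C: A[0] -14->46, delta=60, new_sum=129+(60)=189
Option D: A[5] 33->43, delta=10, new_sum=129+(10)=139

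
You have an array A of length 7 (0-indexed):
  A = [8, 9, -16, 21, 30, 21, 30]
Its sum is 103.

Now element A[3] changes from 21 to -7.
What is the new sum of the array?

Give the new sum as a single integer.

Answer: 75

Derivation:
Old value at index 3: 21
New value at index 3: -7
Delta = -7 - 21 = -28
New sum = old_sum + delta = 103 + (-28) = 75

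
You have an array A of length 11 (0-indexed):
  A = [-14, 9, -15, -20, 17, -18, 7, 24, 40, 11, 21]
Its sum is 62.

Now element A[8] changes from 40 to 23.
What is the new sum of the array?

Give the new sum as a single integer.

Old value at index 8: 40
New value at index 8: 23
Delta = 23 - 40 = -17
New sum = old_sum + delta = 62 + (-17) = 45

Answer: 45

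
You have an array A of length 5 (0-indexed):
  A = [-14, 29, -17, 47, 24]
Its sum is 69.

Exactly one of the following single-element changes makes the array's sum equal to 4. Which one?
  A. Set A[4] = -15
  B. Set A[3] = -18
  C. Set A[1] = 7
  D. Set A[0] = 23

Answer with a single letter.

Option A: A[4] 24->-15, delta=-39, new_sum=69+(-39)=30
Option B: A[3] 47->-18, delta=-65, new_sum=69+(-65)=4 <-- matches target
Option C: A[1] 29->7, delta=-22, new_sum=69+(-22)=47
Option D: A[0] -14->23, delta=37, new_sum=69+(37)=106

Answer: B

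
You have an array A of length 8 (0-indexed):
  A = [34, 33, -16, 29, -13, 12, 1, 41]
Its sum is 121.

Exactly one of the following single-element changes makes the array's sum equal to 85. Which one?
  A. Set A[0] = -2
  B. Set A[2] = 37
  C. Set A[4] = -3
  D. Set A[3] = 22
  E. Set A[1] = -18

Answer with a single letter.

Answer: A

Derivation:
Option A: A[0] 34->-2, delta=-36, new_sum=121+(-36)=85 <-- matches target
Option B: A[2] -16->37, delta=53, new_sum=121+(53)=174
Option C: A[4] -13->-3, delta=10, new_sum=121+(10)=131
Option D: A[3] 29->22, delta=-7, new_sum=121+(-7)=114
Option E: A[1] 33->-18, delta=-51, new_sum=121+(-51)=70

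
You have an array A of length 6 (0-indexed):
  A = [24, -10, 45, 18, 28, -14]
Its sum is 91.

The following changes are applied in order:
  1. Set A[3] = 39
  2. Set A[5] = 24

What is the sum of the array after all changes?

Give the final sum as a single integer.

Answer: 150

Derivation:
Initial sum: 91
Change 1: A[3] 18 -> 39, delta = 21, sum = 112
Change 2: A[5] -14 -> 24, delta = 38, sum = 150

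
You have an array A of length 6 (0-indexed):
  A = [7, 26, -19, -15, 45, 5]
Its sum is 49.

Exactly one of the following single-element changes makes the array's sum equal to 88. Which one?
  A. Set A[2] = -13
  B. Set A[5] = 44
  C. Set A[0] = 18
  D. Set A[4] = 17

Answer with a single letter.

Option A: A[2] -19->-13, delta=6, new_sum=49+(6)=55
Option B: A[5] 5->44, delta=39, new_sum=49+(39)=88 <-- matches target
Option C: A[0] 7->18, delta=11, new_sum=49+(11)=60
Option D: A[4] 45->17, delta=-28, new_sum=49+(-28)=21

Answer: B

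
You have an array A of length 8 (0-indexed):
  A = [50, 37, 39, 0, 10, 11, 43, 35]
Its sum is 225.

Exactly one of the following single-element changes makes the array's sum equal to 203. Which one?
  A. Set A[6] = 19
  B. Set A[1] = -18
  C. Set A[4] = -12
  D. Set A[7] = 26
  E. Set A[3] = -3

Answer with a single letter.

Option A: A[6] 43->19, delta=-24, new_sum=225+(-24)=201
Option B: A[1] 37->-18, delta=-55, new_sum=225+(-55)=170
Option C: A[4] 10->-12, delta=-22, new_sum=225+(-22)=203 <-- matches target
Option D: A[7] 35->26, delta=-9, new_sum=225+(-9)=216
Option E: A[3] 0->-3, delta=-3, new_sum=225+(-3)=222

Answer: C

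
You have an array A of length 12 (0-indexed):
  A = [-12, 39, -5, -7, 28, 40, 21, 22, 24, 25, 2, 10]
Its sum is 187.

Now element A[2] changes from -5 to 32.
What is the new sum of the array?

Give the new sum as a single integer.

Answer: 224

Derivation:
Old value at index 2: -5
New value at index 2: 32
Delta = 32 - -5 = 37
New sum = old_sum + delta = 187 + (37) = 224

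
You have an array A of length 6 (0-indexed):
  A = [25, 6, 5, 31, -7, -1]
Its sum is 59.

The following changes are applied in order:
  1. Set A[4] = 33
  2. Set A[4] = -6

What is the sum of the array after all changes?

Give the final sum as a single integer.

Answer: 60

Derivation:
Initial sum: 59
Change 1: A[4] -7 -> 33, delta = 40, sum = 99
Change 2: A[4] 33 -> -6, delta = -39, sum = 60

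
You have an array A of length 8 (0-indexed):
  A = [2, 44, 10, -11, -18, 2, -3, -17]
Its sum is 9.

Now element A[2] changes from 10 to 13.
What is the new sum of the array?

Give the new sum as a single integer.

Old value at index 2: 10
New value at index 2: 13
Delta = 13 - 10 = 3
New sum = old_sum + delta = 9 + (3) = 12

Answer: 12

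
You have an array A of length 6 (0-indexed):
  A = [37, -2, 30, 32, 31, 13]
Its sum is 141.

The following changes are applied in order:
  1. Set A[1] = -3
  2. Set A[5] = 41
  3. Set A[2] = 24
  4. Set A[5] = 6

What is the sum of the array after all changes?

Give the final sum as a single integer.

Answer: 127

Derivation:
Initial sum: 141
Change 1: A[1] -2 -> -3, delta = -1, sum = 140
Change 2: A[5] 13 -> 41, delta = 28, sum = 168
Change 3: A[2] 30 -> 24, delta = -6, sum = 162
Change 4: A[5] 41 -> 6, delta = -35, sum = 127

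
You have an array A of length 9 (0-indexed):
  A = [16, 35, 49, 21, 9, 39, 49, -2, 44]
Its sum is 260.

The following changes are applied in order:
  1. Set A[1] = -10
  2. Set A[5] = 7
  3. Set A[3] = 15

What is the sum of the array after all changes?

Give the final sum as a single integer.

Answer: 177

Derivation:
Initial sum: 260
Change 1: A[1] 35 -> -10, delta = -45, sum = 215
Change 2: A[5] 39 -> 7, delta = -32, sum = 183
Change 3: A[3] 21 -> 15, delta = -6, sum = 177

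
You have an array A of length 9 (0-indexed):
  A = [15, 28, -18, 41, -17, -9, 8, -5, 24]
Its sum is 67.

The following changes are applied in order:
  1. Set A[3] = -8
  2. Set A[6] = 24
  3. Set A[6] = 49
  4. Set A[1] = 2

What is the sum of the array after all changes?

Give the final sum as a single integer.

Initial sum: 67
Change 1: A[3] 41 -> -8, delta = -49, sum = 18
Change 2: A[6] 8 -> 24, delta = 16, sum = 34
Change 3: A[6] 24 -> 49, delta = 25, sum = 59
Change 4: A[1] 28 -> 2, delta = -26, sum = 33

Answer: 33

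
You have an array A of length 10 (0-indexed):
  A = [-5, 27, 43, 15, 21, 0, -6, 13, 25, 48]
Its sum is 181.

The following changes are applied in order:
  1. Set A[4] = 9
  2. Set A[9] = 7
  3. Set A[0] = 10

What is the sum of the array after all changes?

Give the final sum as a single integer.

Answer: 143

Derivation:
Initial sum: 181
Change 1: A[4] 21 -> 9, delta = -12, sum = 169
Change 2: A[9] 48 -> 7, delta = -41, sum = 128
Change 3: A[0] -5 -> 10, delta = 15, sum = 143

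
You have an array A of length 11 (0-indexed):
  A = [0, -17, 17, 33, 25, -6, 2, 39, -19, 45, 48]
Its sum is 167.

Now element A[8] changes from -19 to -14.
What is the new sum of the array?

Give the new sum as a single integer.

Old value at index 8: -19
New value at index 8: -14
Delta = -14 - -19 = 5
New sum = old_sum + delta = 167 + (5) = 172

Answer: 172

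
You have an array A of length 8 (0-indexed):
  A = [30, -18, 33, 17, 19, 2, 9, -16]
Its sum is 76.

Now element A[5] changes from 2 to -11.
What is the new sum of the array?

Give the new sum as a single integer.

Answer: 63

Derivation:
Old value at index 5: 2
New value at index 5: -11
Delta = -11 - 2 = -13
New sum = old_sum + delta = 76 + (-13) = 63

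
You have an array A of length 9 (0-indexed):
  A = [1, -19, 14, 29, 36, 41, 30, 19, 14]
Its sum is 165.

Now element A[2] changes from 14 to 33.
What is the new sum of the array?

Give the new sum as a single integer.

Answer: 184

Derivation:
Old value at index 2: 14
New value at index 2: 33
Delta = 33 - 14 = 19
New sum = old_sum + delta = 165 + (19) = 184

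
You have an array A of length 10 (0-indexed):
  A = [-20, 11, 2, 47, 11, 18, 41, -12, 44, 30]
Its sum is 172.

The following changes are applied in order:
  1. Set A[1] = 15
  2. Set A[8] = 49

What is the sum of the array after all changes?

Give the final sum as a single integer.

Answer: 181

Derivation:
Initial sum: 172
Change 1: A[1] 11 -> 15, delta = 4, sum = 176
Change 2: A[8] 44 -> 49, delta = 5, sum = 181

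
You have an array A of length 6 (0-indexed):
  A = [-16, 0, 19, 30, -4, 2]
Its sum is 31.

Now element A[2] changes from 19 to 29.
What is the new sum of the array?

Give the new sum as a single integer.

Answer: 41

Derivation:
Old value at index 2: 19
New value at index 2: 29
Delta = 29 - 19 = 10
New sum = old_sum + delta = 31 + (10) = 41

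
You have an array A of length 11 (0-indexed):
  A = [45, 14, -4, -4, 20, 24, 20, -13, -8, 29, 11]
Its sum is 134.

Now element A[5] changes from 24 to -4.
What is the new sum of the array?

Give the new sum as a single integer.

Answer: 106

Derivation:
Old value at index 5: 24
New value at index 5: -4
Delta = -4 - 24 = -28
New sum = old_sum + delta = 134 + (-28) = 106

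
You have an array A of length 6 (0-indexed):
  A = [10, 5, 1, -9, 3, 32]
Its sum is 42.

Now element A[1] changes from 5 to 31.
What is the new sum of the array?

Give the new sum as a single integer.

Answer: 68

Derivation:
Old value at index 1: 5
New value at index 1: 31
Delta = 31 - 5 = 26
New sum = old_sum + delta = 42 + (26) = 68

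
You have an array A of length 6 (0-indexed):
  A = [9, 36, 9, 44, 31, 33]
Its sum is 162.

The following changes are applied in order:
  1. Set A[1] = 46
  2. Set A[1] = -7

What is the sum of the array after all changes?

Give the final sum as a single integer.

Answer: 119

Derivation:
Initial sum: 162
Change 1: A[1] 36 -> 46, delta = 10, sum = 172
Change 2: A[1] 46 -> -7, delta = -53, sum = 119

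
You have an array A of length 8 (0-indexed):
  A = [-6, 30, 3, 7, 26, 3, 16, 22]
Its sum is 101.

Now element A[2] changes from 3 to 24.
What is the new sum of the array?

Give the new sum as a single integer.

Old value at index 2: 3
New value at index 2: 24
Delta = 24 - 3 = 21
New sum = old_sum + delta = 101 + (21) = 122

Answer: 122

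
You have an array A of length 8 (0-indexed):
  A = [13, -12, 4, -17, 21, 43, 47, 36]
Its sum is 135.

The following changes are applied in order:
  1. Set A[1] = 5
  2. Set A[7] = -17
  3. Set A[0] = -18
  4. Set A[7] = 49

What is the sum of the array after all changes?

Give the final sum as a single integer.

Initial sum: 135
Change 1: A[1] -12 -> 5, delta = 17, sum = 152
Change 2: A[7] 36 -> -17, delta = -53, sum = 99
Change 3: A[0] 13 -> -18, delta = -31, sum = 68
Change 4: A[7] -17 -> 49, delta = 66, sum = 134

Answer: 134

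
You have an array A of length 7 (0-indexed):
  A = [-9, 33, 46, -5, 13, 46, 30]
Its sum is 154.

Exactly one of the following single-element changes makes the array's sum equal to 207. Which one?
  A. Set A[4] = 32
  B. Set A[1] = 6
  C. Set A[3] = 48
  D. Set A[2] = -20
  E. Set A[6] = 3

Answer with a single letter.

Answer: C

Derivation:
Option A: A[4] 13->32, delta=19, new_sum=154+(19)=173
Option B: A[1] 33->6, delta=-27, new_sum=154+(-27)=127
Option C: A[3] -5->48, delta=53, new_sum=154+(53)=207 <-- matches target
Option D: A[2] 46->-20, delta=-66, new_sum=154+(-66)=88
Option E: A[6] 30->3, delta=-27, new_sum=154+(-27)=127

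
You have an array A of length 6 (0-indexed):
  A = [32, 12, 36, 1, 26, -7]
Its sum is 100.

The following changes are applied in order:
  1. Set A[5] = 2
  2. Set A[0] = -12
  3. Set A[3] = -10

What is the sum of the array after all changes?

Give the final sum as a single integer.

Initial sum: 100
Change 1: A[5] -7 -> 2, delta = 9, sum = 109
Change 2: A[0] 32 -> -12, delta = -44, sum = 65
Change 3: A[3] 1 -> -10, delta = -11, sum = 54

Answer: 54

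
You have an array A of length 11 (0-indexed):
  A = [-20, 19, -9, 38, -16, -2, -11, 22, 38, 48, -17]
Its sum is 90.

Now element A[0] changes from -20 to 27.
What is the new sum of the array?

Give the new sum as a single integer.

Old value at index 0: -20
New value at index 0: 27
Delta = 27 - -20 = 47
New sum = old_sum + delta = 90 + (47) = 137

Answer: 137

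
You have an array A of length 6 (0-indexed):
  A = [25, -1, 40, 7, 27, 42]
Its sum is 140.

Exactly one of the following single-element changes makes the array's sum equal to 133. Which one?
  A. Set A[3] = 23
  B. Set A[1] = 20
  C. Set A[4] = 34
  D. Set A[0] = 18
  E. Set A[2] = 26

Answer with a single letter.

Answer: D

Derivation:
Option A: A[3] 7->23, delta=16, new_sum=140+(16)=156
Option B: A[1] -1->20, delta=21, new_sum=140+(21)=161
Option C: A[4] 27->34, delta=7, new_sum=140+(7)=147
Option D: A[0] 25->18, delta=-7, new_sum=140+(-7)=133 <-- matches target
Option E: A[2] 40->26, delta=-14, new_sum=140+(-14)=126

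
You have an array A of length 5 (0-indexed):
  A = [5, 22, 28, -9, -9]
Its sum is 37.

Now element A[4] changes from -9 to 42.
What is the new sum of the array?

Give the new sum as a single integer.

Answer: 88

Derivation:
Old value at index 4: -9
New value at index 4: 42
Delta = 42 - -9 = 51
New sum = old_sum + delta = 37 + (51) = 88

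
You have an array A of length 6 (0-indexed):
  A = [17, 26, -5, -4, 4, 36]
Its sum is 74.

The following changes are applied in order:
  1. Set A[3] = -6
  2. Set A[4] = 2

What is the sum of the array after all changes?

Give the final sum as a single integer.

Answer: 70

Derivation:
Initial sum: 74
Change 1: A[3] -4 -> -6, delta = -2, sum = 72
Change 2: A[4] 4 -> 2, delta = -2, sum = 70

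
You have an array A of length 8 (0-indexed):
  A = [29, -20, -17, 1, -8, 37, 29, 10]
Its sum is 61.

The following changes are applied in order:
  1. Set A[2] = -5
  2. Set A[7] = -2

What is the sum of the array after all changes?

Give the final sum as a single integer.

Initial sum: 61
Change 1: A[2] -17 -> -5, delta = 12, sum = 73
Change 2: A[7] 10 -> -2, delta = -12, sum = 61

Answer: 61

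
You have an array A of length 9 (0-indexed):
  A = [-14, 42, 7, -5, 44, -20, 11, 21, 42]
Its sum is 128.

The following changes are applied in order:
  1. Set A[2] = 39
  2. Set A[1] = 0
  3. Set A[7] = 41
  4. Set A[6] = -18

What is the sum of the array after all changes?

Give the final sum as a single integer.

Initial sum: 128
Change 1: A[2] 7 -> 39, delta = 32, sum = 160
Change 2: A[1] 42 -> 0, delta = -42, sum = 118
Change 3: A[7] 21 -> 41, delta = 20, sum = 138
Change 4: A[6] 11 -> -18, delta = -29, sum = 109

Answer: 109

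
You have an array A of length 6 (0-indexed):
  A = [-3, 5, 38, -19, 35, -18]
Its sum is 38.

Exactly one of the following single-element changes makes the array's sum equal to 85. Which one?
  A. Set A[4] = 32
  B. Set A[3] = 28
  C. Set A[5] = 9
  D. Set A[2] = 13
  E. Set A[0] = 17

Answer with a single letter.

Answer: B

Derivation:
Option A: A[4] 35->32, delta=-3, new_sum=38+(-3)=35
Option B: A[3] -19->28, delta=47, new_sum=38+(47)=85 <-- matches target
Option C: A[5] -18->9, delta=27, new_sum=38+(27)=65
Option D: A[2] 38->13, delta=-25, new_sum=38+(-25)=13
Option E: A[0] -3->17, delta=20, new_sum=38+(20)=58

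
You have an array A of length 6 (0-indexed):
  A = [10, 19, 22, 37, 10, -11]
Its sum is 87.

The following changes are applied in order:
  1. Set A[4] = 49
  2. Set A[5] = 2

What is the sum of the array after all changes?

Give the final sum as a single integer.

Initial sum: 87
Change 1: A[4] 10 -> 49, delta = 39, sum = 126
Change 2: A[5] -11 -> 2, delta = 13, sum = 139

Answer: 139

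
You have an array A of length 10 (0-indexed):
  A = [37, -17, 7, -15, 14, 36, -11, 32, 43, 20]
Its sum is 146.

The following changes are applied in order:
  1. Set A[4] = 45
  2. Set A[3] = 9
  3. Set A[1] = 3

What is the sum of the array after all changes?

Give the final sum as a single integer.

Answer: 221

Derivation:
Initial sum: 146
Change 1: A[4] 14 -> 45, delta = 31, sum = 177
Change 2: A[3] -15 -> 9, delta = 24, sum = 201
Change 3: A[1] -17 -> 3, delta = 20, sum = 221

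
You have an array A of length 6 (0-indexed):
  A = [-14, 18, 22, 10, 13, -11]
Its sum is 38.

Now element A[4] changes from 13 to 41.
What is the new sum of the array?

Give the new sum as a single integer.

Answer: 66

Derivation:
Old value at index 4: 13
New value at index 4: 41
Delta = 41 - 13 = 28
New sum = old_sum + delta = 38 + (28) = 66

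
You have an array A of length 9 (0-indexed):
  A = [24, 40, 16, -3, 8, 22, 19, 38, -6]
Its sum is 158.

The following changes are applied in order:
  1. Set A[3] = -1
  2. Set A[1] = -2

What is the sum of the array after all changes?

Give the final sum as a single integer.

Answer: 118

Derivation:
Initial sum: 158
Change 1: A[3] -3 -> -1, delta = 2, sum = 160
Change 2: A[1] 40 -> -2, delta = -42, sum = 118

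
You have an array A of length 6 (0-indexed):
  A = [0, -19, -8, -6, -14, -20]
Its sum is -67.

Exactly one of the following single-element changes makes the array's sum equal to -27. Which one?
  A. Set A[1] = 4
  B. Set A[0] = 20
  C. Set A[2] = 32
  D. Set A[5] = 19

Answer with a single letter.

Answer: C

Derivation:
Option A: A[1] -19->4, delta=23, new_sum=-67+(23)=-44
Option B: A[0] 0->20, delta=20, new_sum=-67+(20)=-47
Option C: A[2] -8->32, delta=40, new_sum=-67+(40)=-27 <-- matches target
Option D: A[5] -20->19, delta=39, new_sum=-67+(39)=-28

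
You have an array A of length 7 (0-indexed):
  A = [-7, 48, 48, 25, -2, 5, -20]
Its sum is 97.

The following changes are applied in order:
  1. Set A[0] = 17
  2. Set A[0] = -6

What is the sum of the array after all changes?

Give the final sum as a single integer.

Initial sum: 97
Change 1: A[0] -7 -> 17, delta = 24, sum = 121
Change 2: A[0] 17 -> -6, delta = -23, sum = 98

Answer: 98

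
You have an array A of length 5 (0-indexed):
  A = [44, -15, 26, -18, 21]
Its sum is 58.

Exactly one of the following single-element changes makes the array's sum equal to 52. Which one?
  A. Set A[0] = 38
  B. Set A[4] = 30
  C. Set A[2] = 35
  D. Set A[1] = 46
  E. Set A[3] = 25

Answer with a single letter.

Answer: A

Derivation:
Option A: A[0] 44->38, delta=-6, new_sum=58+(-6)=52 <-- matches target
Option B: A[4] 21->30, delta=9, new_sum=58+(9)=67
Option C: A[2] 26->35, delta=9, new_sum=58+(9)=67
Option D: A[1] -15->46, delta=61, new_sum=58+(61)=119
Option E: A[3] -18->25, delta=43, new_sum=58+(43)=101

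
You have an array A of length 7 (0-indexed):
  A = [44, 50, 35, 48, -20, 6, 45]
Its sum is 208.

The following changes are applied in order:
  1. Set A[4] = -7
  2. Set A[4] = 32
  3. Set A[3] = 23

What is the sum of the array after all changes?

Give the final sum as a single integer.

Initial sum: 208
Change 1: A[4] -20 -> -7, delta = 13, sum = 221
Change 2: A[4] -7 -> 32, delta = 39, sum = 260
Change 3: A[3] 48 -> 23, delta = -25, sum = 235

Answer: 235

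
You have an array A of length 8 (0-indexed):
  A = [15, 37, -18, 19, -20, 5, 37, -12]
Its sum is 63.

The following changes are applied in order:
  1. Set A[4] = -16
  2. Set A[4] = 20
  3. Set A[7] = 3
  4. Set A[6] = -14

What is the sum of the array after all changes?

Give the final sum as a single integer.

Initial sum: 63
Change 1: A[4] -20 -> -16, delta = 4, sum = 67
Change 2: A[4] -16 -> 20, delta = 36, sum = 103
Change 3: A[7] -12 -> 3, delta = 15, sum = 118
Change 4: A[6] 37 -> -14, delta = -51, sum = 67

Answer: 67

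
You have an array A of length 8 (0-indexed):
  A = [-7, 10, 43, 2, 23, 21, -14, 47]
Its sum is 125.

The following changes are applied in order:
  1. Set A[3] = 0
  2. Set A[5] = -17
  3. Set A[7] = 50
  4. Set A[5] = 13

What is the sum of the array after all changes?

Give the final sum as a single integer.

Initial sum: 125
Change 1: A[3] 2 -> 0, delta = -2, sum = 123
Change 2: A[5] 21 -> -17, delta = -38, sum = 85
Change 3: A[7] 47 -> 50, delta = 3, sum = 88
Change 4: A[5] -17 -> 13, delta = 30, sum = 118

Answer: 118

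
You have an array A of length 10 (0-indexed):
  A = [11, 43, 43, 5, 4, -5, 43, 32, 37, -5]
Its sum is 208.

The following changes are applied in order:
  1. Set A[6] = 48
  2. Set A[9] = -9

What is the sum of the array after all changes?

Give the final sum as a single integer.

Initial sum: 208
Change 1: A[6] 43 -> 48, delta = 5, sum = 213
Change 2: A[9] -5 -> -9, delta = -4, sum = 209

Answer: 209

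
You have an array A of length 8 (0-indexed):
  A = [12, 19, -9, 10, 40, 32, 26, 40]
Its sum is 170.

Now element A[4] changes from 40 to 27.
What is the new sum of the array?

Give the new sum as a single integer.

Answer: 157

Derivation:
Old value at index 4: 40
New value at index 4: 27
Delta = 27 - 40 = -13
New sum = old_sum + delta = 170 + (-13) = 157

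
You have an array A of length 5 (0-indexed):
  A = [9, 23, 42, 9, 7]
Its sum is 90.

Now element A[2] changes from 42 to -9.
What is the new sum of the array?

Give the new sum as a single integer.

Old value at index 2: 42
New value at index 2: -9
Delta = -9 - 42 = -51
New sum = old_sum + delta = 90 + (-51) = 39

Answer: 39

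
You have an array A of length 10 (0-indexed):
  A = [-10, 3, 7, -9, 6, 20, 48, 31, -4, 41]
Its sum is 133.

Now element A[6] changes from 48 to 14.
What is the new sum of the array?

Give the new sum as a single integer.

Answer: 99

Derivation:
Old value at index 6: 48
New value at index 6: 14
Delta = 14 - 48 = -34
New sum = old_sum + delta = 133 + (-34) = 99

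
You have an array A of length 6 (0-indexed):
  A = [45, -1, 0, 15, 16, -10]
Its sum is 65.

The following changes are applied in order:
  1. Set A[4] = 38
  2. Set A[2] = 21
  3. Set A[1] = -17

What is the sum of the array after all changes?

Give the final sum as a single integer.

Answer: 92

Derivation:
Initial sum: 65
Change 1: A[4] 16 -> 38, delta = 22, sum = 87
Change 2: A[2] 0 -> 21, delta = 21, sum = 108
Change 3: A[1] -1 -> -17, delta = -16, sum = 92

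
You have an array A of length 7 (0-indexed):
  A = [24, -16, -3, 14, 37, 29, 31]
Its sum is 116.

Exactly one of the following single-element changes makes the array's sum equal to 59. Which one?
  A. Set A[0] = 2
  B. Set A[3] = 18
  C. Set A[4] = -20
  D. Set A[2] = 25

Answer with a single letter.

Answer: C

Derivation:
Option A: A[0] 24->2, delta=-22, new_sum=116+(-22)=94
Option B: A[3] 14->18, delta=4, new_sum=116+(4)=120
Option C: A[4] 37->-20, delta=-57, new_sum=116+(-57)=59 <-- matches target
Option D: A[2] -3->25, delta=28, new_sum=116+(28)=144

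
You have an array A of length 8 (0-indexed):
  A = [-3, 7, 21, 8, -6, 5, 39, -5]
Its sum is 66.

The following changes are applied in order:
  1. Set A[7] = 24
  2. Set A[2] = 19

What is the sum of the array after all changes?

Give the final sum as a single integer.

Answer: 93

Derivation:
Initial sum: 66
Change 1: A[7] -5 -> 24, delta = 29, sum = 95
Change 2: A[2] 21 -> 19, delta = -2, sum = 93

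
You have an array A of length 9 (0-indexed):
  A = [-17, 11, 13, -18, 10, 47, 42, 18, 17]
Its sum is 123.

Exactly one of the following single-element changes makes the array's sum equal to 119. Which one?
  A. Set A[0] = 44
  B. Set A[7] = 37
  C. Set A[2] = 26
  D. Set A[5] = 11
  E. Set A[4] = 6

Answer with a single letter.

Answer: E

Derivation:
Option A: A[0] -17->44, delta=61, new_sum=123+(61)=184
Option B: A[7] 18->37, delta=19, new_sum=123+(19)=142
Option C: A[2] 13->26, delta=13, new_sum=123+(13)=136
Option D: A[5] 47->11, delta=-36, new_sum=123+(-36)=87
Option E: A[4] 10->6, delta=-4, new_sum=123+(-4)=119 <-- matches target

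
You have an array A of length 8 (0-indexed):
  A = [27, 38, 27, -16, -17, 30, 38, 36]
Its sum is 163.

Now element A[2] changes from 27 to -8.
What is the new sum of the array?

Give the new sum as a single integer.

Answer: 128

Derivation:
Old value at index 2: 27
New value at index 2: -8
Delta = -8 - 27 = -35
New sum = old_sum + delta = 163 + (-35) = 128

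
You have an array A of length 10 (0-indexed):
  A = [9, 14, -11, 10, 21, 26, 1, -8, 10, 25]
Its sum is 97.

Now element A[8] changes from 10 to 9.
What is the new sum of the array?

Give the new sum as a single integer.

Old value at index 8: 10
New value at index 8: 9
Delta = 9 - 10 = -1
New sum = old_sum + delta = 97 + (-1) = 96

Answer: 96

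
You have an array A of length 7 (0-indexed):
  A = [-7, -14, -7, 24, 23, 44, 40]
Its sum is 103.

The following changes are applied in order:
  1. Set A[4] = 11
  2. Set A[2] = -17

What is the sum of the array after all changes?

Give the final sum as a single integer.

Answer: 81

Derivation:
Initial sum: 103
Change 1: A[4] 23 -> 11, delta = -12, sum = 91
Change 2: A[2] -7 -> -17, delta = -10, sum = 81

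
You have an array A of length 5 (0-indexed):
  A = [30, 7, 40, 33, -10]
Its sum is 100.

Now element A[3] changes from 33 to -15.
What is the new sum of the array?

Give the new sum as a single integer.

Answer: 52

Derivation:
Old value at index 3: 33
New value at index 3: -15
Delta = -15 - 33 = -48
New sum = old_sum + delta = 100 + (-48) = 52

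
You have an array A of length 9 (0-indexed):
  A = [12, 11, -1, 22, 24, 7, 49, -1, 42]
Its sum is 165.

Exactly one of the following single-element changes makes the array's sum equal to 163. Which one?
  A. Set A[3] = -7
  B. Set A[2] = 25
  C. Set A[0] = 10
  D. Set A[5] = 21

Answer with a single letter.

Answer: C

Derivation:
Option A: A[3] 22->-7, delta=-29, new_sum=165+(-29)=136
Option B: A[2] -1->25, delta=26, new_sum=165+(26)=191
Option C: A[0] 12->10, delta=-2, new_sum=165+(-2)=163 <-- matches target
Option D: A[5] 7->21, delta=14, new_sum=165+(14)=179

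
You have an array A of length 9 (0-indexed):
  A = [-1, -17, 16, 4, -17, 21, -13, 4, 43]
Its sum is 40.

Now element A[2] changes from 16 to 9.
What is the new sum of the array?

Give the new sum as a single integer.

Answer: 33

Derivation:
Old value at index 2: 16
New value at index 2: 9
Delta = 9 - 16 = -7
New sum = old_sum + delta = 40 + (-7) = 33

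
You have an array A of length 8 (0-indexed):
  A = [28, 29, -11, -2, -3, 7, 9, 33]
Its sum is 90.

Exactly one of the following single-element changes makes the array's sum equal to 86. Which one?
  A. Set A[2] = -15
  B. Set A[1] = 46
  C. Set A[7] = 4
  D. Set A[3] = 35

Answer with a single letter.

Option A: A[2] -11->-15, delta=-4, new_sum=90+(-4)=86 <-- matches target
Option B: A[1] 29->46, delta=17, new_sum=90+(17)=107
Option C: A[7] 33->4, delta=-29, new_sum=90+(-29)=61
Option D: A[3] -2->35, delta=37, new_sum=90+(37)=127

Answer: A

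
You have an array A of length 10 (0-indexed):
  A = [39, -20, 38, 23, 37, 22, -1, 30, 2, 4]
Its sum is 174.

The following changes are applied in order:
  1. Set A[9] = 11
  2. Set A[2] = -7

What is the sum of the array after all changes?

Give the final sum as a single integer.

Answer: 136

Derivation:
Initial sum: 174
Change 1: A[9] 4 -> 11, delta = 7, sum = 181
Change 2: A[2] 38 -> -7, delta = -45, sum = 136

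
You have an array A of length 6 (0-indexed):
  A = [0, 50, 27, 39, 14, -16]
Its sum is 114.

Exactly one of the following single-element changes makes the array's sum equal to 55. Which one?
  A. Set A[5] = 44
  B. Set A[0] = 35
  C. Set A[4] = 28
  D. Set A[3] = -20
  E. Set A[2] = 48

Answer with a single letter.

Answer: D

Derivation:
Option A: A[5] -16->44, delta=60, new_sum=114+(60)=174
Option B: A[0] 0->35, delta=35, new_sum=114+(35)=149
Option C: A[4] 14->28, delta=14, new_sum=114+(14)=128
Option D: A[3] 39->-20, delta=-59, new_sum=114+(-59)=55 <-- matches target
Option E: A[2] 27->48, delta=21, new_sum=114+(21)=135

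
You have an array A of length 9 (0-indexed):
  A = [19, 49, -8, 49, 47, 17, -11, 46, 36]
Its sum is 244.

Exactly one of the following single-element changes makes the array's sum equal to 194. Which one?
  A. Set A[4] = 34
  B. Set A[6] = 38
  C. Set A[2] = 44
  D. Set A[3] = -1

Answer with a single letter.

Answer: D

Derivation:
Option A: A[4] 47->34, delta=-13, new_sum=244+(-13)=231
Option B: A[6] -11->38, delta=49, new_sum=244+(49)=293
Option C: A[2] -8->44, delta=52, new_sum=244+(52)=296
Option D: A[3] 49->-1, delta=-50, new_sum=244+(-50)=194 <-- matches target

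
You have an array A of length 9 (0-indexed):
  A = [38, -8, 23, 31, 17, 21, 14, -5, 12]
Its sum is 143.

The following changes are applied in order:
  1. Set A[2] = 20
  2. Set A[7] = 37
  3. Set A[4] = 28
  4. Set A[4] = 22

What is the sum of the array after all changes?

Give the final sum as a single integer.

Initial sum: 143
Change 1: A[2] 23 -> 20, delta = -3, sum = 140
Change 2: A[7] -5 -> 37, delta = 42, sum = 182
Change 3: A[4] 17 -> 28, delta = 11, sum = 193
Change 4: A[4] 28 -> 22, delta = -6, sum = 187

Answer: 187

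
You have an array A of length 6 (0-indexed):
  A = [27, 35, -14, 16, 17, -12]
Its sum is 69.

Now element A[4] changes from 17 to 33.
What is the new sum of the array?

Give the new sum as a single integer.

Old value at index 4: 17
New value at index 4: 33
Delta = 33 - 17 = 16
New sum = old_sum + delta = 69 + (16) = 85

Answer: 85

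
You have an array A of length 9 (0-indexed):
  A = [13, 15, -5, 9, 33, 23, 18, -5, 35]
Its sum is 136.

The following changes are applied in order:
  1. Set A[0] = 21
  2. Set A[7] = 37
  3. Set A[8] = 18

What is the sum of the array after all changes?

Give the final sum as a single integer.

Answer: 169

Derivation:
Initial sum: 136
Change 1: A[0] 13 -> 21, delta = 8, sum = 144
Change 2: A[7] -5 -> 37, delta = 42, sum = 186
Change 3: A[8] 35 -> 18, delta = -17, sum = 169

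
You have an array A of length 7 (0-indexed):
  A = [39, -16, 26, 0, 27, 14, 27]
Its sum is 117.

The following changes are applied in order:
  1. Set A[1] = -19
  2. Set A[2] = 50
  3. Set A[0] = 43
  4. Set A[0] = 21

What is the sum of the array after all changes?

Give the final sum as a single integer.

Initial sum: 117
Change 1: A[1] -16 -> -19, delta = -3, sum = 114
Change 2: A[2] 26 -> 50, delta = 24, sum = 138
Change 3: A[0] 39 -> 43, delta = 4, sum = 142
Change 4: A[0] 43 -> 21, delta = -22, sum = 120

Answer: 120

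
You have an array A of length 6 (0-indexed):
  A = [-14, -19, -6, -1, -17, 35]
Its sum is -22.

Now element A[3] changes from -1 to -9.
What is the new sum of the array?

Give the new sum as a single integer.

Answer: -30

Derivation:
Old value at index 3: -1
New value at index 3: -9
Delta = -9 - -1 = -8
New sum = old_sum + delta = -22 + (-8) = -30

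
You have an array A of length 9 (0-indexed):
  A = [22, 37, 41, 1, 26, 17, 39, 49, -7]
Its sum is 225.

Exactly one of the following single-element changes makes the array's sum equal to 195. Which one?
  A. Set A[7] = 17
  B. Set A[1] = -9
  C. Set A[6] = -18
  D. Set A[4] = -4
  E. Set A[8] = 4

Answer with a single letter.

Answer: D

Derivation:
Option A: A[7] 49->17, delta=-32, new_sum=225+(-32)=193
Option B: A[1] 37->-9, delta=-46, new_sum=225+(-46)=179
Option C: A[6] 39->-18, delta=-57, new_sum=225+(-57)=168
Option D: A[4] 26->-4, delta=-30, new_sum=225+(-30)=195 <-- matches target
Option E: A[8] -7->4, delta=11, new_sum=225+(11)=236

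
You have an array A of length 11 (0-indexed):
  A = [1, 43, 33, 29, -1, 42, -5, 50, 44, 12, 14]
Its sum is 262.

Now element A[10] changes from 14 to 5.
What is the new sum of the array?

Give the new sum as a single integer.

Answer: 253

Derivation:
Old value at index 10: 14
New value at index 10: 5
Delta = 5 - 14 = -9
New sum = old_sum + delta = 262 + (-9) = 253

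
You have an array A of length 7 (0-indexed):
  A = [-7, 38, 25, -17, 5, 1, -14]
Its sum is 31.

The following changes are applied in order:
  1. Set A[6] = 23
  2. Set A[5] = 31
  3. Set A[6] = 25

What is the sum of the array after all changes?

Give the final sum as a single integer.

Answer: 100

Derivation:
Initial sum: 31
Change 1: A[6] -14 -> 23, delta = 37, sum = 68
Change 2: A[5] 1 -> 31, delta = 30, sum = 98
Change 3: A[6] 23 -> 25, delta = 2, sum = 100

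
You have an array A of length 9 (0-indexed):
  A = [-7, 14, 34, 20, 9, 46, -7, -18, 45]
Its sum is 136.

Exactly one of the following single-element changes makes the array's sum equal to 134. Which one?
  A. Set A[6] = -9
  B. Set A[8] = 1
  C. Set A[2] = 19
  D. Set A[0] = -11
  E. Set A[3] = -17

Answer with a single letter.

Answer: A

Derivation:
Option A: A[6] -7->-9, delta=-2, new_sum=136+(-2)=134 <-- matches target
Option B: A[8] 45->1, delta=-44, new_sum=136+(-44)=92
Option C: A[2] 34->19, delta=-15, new_sum=136+(-15)=121
Option D: A[0] -7->-11, delta=-4, new_sum=136+(-4)=132
Option E: A[3] 20->-17, delta=-37, new_sum=136+(-37)=99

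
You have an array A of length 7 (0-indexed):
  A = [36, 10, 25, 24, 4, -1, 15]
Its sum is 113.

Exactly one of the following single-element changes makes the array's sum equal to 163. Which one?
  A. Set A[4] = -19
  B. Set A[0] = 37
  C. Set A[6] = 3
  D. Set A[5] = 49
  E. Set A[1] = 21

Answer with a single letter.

Answer: D

Derivation:
Option A: A[4] 4->-19, delta=-23, new_sum=113+(-23)=90
Option B: A[0] 36->37, delta=1, new_sum=113+(1)=114
Option C: A[6] 15->3, delta=-12, new_sum=113+(-12)=101
Option D: A[5] -1->49, delta=50, new_sum=113+(50)=163 <-- matches target
Option E: A[1] 10->21, delta=11, new_sum=113+(11)=124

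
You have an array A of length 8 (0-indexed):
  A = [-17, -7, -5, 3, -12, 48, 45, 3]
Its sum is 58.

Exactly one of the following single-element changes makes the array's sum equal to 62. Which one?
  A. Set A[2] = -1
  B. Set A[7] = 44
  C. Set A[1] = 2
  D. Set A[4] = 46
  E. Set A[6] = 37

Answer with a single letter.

Option A: A[2] -5->-1, delta=4, new_sum=58+(4)=62 <-- matches target
Option B: A[7] 3->44, delta=41, new_sum=58+(41)=99
Option C: A[1] -7->2, delta=9, new_sum=58+(9)=67
Option D: A[4] -12->46, delta=58, new_sum=58+(58)=116
Option E: A[6] 45->37, delta=-8, new_sum=58+(-8)=50

Answer: A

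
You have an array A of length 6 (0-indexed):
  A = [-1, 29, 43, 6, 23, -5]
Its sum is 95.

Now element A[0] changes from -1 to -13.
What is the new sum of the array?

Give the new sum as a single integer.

Answer: 83

Derivation:
Old value at index 0: -1
New value at index 0: -13
Delta = -13 - -1 = -12
New sum = old_sum + delta = 95 + (-12) = 83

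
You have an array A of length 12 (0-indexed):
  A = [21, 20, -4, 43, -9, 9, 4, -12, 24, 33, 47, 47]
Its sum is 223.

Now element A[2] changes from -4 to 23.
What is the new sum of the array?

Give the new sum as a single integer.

Answer: 250

Derivation:
Old value at index 2: -4
New value at index 2: 23
Delta = 23 - -4 = 27
New sum = old_sum + delta = 223 + (27) = 250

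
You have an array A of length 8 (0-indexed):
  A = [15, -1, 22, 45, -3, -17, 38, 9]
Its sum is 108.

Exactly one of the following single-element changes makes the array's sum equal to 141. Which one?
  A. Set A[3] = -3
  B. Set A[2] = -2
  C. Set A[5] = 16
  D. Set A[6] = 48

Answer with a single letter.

Option A: A[3] 45->-3, delta=-48, new_sum=108+(-48)=60
Option B: A[2] 22->-2, delta=-24, new_sum=108+(-24)=84
Option C: A[5] -17->16, delta=33, new_sum=108+(33)=141 <-- matches target
Option D: A[6] 38->48, delta=10, new_sum=108+(10)=118

Answer: C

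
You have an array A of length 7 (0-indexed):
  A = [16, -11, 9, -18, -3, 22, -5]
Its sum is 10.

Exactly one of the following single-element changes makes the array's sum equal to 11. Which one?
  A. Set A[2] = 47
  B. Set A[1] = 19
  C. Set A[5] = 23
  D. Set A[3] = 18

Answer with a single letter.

Answer: C

Derivation:
Option A: A[2] 9->47, delta=38, new_sum=10+(38)=48
Option B: A[1] -11->19, delta=30, new_sum=10+(30)=40
Option C: A[5] 22->23, delta=1, new_sum=10+(1)=11 <-- matches target
Option D: A[3] -18->18, delta=36, new_sum=10+(36)=46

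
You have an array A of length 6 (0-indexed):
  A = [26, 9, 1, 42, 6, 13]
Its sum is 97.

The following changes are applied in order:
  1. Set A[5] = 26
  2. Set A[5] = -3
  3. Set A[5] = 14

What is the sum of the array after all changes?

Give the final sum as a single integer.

Answer: 98

Derivation:
Initial sum: 97
Change 1: A[5] 13 -> 26, delta = 13, sum = 110
Change 2: A[5] 26 -> -3, delta = -29, sum = 81
Change 3: A[5] -3 -> 14, delta = 17, sum = 98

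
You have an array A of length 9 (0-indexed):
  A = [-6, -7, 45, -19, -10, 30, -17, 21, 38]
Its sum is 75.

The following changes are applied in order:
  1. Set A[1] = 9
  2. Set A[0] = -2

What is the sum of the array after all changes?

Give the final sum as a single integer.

Answer: 95

Derivation:
Initial sum: 75
Change 1: A[1] -7 -> 9, delta = 16, sum = 91
Change 2: A[0] -6 -> -2, delta = 4, sum = 95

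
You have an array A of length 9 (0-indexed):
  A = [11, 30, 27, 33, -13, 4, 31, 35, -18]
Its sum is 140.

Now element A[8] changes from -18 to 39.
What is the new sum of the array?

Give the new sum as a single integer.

Answer: 197

Derivation:
Old value at index 8: -18
New value at index 8: 39
Delta = 39 - -18 = 57
New sum = old_sum + delta = 140 + (57) = 197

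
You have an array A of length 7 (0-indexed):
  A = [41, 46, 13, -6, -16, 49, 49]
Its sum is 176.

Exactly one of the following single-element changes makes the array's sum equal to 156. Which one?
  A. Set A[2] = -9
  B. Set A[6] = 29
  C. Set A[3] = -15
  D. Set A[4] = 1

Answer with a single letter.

Answer: B

Derivation:
Option A: A[2] 13->-9, delta=-22, new_sum=176+(-22)=154
Option B: A[6] 49->29, delta=-20, new_sum=176+(-20)=156 <-- matches target
Option C: A[3] -6->-15, delta=-9, new_sum=176+(-9)=167
Option D: A[4] -16->1, delta=17, new_sum=176+(17)=193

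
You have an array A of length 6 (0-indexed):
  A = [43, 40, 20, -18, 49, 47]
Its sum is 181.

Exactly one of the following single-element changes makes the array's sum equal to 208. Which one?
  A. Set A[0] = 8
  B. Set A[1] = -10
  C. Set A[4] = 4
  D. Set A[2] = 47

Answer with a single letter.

Option A: A[0] 43->8, delta=-35, new_sum=181+(-35)=146
Option B: A[1] 40->-10, delta=-50, new_sum=181+(-50)=131
Option C: A[4] 49->4, delta=-45, new_sum=181+(-45)=136
Option D: A[2] 20->47, delta=27, new_sum=181+(27)=208 <-- matches target

Answer: D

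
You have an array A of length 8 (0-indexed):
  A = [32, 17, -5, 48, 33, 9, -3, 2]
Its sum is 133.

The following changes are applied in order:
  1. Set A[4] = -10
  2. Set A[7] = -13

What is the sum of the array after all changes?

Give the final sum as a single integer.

Initial sum: 133
Change 1: A[4] 33 -> -10, delta = -43, sum = 90
Change 2: A[7] 2 -> -13, delta = -15, sum = 75

Answer: 75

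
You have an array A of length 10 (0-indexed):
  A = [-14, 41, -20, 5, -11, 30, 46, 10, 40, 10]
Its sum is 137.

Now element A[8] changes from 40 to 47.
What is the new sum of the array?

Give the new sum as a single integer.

Answer: 144

Derivation:
Old value at index 8: 40
New value at index 8: 47
Delta = 47 - 40 = 7
New sum = old_sum + delta = 137 + (7) = 144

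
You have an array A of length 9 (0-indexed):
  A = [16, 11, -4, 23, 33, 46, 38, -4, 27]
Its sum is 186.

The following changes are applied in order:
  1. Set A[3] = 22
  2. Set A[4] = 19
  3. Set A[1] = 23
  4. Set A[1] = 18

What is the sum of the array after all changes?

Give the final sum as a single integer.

Initial sum: 186
Change 1: A[3] 23 -> 22, delta = -1, sum = 185
Change 2: A[4] 33 -> 19, delta = -14, sum = 171
Change 3: A[1] 11 -> 23, delta = 12, sum = 183
Change 4: A[1] 23 -> 18, delta = -5, sum = 178

Answer: 178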